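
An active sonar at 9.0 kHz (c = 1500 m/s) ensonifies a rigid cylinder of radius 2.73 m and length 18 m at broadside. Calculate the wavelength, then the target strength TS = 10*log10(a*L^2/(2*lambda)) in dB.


Step 1: lambda = c/f = 1500/9000 = 0.16667 m
Step 2: TS = 10*log10(a*L^2/(2*lambda)) = 10*log10(2.73*18^2/(2*0.16667)) = 34.24

34.24 dB


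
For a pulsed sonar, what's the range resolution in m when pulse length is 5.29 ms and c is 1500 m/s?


3.9675 m


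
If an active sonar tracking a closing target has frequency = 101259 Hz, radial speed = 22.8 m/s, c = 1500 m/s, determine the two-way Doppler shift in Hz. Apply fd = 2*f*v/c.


3078.27 Hz


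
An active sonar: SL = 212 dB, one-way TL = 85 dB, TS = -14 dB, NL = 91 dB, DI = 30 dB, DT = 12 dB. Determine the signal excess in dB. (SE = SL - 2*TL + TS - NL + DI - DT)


SE = SL - 2*TL + TS - NL + DI - DT = 212 - 2*85 + (-14) - 91 + 30 - 12 = -45

-45 dB


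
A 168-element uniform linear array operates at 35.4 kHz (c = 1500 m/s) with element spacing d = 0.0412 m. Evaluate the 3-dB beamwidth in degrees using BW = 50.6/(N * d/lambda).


Step 1: lambda = 1500/35400 = 0.04237 m
Step 2: d/lambda = 0.0412/0.04237 = 0.9724
Step 3: BW = 50.6/(N * d/lambda) = 50.6/(168 * 0.9724) = 0.31

0.31 deg


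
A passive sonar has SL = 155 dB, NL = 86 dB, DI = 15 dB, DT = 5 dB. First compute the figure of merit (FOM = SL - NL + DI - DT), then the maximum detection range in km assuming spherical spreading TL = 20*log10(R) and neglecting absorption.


Step 1: FOM = SL - NL + DI - DT = 155 - 86 + 15 - 5 = 79 dB
Step 2: at max range FOM = TL = 20*log10(R), so R = 10^(79/20) = 8912.51 m = 8.91 km

8.91 km


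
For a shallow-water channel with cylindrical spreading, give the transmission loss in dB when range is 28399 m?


44.53 dB


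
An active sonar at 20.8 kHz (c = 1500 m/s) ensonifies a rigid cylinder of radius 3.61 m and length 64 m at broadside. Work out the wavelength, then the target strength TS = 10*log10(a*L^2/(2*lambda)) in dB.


Step 1: lambda = c/f = 1500/20800 = 0.07212 m
Step 2: TS = 10*log10(a*L^2/(2*lambda)) = 10*log10(3.61*64^2/(2*0.07212)) = 50.11

50.11 dB


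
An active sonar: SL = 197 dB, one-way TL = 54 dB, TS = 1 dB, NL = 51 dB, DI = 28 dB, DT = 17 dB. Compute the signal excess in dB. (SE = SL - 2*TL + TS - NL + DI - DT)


SE = SL - 2*TL + TS - NL + DI - DT = 197 - 2*54 + (1) - 51 + 28 - 17 = 50

50 dB


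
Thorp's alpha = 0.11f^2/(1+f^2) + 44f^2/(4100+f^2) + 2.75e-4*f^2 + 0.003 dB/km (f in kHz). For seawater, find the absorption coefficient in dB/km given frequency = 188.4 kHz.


49.318 dB/km


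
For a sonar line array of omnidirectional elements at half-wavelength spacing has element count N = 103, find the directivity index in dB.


DI = 10*log10(103) = 20.13

20.13 dB


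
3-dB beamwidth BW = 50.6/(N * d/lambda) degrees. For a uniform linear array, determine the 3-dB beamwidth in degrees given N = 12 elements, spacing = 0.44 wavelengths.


9.58 deg


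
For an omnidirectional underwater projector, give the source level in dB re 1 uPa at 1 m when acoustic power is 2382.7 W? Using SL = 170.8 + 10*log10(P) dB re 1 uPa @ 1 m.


204.57 dB


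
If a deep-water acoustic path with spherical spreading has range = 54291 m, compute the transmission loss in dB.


TL = 20*log10(54291) = 94.69

94.69 dB


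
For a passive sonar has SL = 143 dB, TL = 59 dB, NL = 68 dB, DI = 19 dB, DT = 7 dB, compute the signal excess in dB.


SE = SL - TL - NL + DI - DT = 143 - 59 - 68 + 19 - 7 = 28

28 dB


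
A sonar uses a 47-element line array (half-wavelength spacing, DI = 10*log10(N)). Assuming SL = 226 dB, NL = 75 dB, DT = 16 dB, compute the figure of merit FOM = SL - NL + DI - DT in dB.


151.72 dB


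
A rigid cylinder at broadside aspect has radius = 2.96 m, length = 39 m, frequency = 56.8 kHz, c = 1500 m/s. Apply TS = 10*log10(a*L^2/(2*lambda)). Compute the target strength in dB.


lambda = 1500/56800 = 0.02641 m
TS = 10*log10(2.96*39^2/(2*0.02641)) = 49.31

49.31 dB


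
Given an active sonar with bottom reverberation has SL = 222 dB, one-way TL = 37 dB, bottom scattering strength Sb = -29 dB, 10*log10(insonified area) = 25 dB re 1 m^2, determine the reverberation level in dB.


RL = SL - 2*TL + Sb + 10*log10(A) = 222 - 2*37 + (-29) + 25 = 144

144 dB


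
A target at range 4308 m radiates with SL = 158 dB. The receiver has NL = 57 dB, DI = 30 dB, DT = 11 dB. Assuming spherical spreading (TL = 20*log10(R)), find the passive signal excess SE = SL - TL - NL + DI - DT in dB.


Step 1: TL = 20*log10(4308) = 72.69 dB
Step 2: SE = 158 - 72.69 - 57 + 30 - 11 = 47.31

47.31 dB


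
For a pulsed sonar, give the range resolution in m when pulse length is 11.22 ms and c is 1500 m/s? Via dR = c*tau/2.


dR = c*tau/2 = 1500 * 11.22e-3 / 2 = 8.415

8.415 m


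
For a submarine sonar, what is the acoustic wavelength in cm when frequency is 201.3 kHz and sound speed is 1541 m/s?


lambda = c/f = 1541 / 201300 = 0.0077 m = 0.77 cm

0.77 cm


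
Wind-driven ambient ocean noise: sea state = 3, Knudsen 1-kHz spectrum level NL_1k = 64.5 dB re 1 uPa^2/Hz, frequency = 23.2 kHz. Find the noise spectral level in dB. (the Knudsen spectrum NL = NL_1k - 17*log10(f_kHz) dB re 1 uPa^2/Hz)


NL = NL_1k - 17*log10(f_kHz) = 64.5 - 17*log10(23.2) = 64.5 - (23.21) = 41.29

41.29 dB


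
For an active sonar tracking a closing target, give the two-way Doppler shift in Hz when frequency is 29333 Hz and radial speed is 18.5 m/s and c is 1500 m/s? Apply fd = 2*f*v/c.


fd = 2*f*v/c = 2 * 29333 * 18.5 / 1500 = 723.55

723.55 Hz


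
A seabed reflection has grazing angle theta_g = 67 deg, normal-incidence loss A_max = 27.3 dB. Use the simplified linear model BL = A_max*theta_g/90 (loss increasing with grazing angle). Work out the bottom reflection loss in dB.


BL = A_max * theta_g / 90 = 27.3 * 67 / 90 = 20.32

20.32 dB


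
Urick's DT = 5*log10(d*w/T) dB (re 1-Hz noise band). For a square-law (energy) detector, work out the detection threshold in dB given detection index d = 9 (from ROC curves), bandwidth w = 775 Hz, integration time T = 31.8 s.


DT = 5*log10(d*w/T) = 5*log10(9 * 775 / 31.8) = 5*log10(219.34) = 11.71

11.71 dB


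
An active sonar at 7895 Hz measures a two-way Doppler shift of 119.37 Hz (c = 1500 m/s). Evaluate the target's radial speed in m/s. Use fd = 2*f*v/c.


11.34 m/s


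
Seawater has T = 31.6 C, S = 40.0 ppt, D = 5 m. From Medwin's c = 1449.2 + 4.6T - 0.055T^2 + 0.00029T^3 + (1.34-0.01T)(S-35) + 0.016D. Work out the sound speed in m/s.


c = 1449.2 + 4.6*31.6 - 0.055*31.6^2 + 0.00029*31.6^3 + (1.34 - 0.01*31.6)*(40.0 - 35) + 0.016*5 = 1553.99

1553.99 m/s


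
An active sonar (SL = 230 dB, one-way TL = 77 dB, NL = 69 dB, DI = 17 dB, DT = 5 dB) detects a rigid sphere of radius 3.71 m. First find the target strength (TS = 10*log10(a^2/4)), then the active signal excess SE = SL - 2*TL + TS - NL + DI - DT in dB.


Step 1: TS = 10*log10(3.71^2/4) = 5.37 dB
Step 2: SE = SL - 2*TL + TS - NL + DI - DT = 230 - 2*77 + (5.37) - 69 + 17 - 5 = 24.37

24.37 dB


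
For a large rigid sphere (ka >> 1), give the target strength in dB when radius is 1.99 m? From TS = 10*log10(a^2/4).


TS = 10*log10(1.99^2 / 4) = 10*log10(0.990025) = -0.04

-0.04 dB


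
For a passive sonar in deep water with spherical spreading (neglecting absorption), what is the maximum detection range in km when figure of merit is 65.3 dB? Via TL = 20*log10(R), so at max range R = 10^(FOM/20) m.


At max range FOM = TL, so 20*log10(R) = 65.3
R = 10^(65.3/20) = 1840.77 m = 1.84 km

1.84 km


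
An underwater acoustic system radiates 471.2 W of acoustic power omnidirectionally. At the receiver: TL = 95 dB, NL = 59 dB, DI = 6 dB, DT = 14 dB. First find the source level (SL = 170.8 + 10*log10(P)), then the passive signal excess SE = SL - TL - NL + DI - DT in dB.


Step 1: SL = 170.8 + 10*log10(471.2) = 197.53 dB
Step 2: SE = SL - TL - NL + DI - DT = 197.53 - 95 - 59 + 6 - 14 = 35.53

35.53 dB


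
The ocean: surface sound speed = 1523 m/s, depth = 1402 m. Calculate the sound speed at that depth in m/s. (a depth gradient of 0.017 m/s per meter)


c = 1523 + 0.017 * 1402 = 1546.834

1546.834 m/s


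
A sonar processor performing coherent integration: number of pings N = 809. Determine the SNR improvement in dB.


29.08 dB


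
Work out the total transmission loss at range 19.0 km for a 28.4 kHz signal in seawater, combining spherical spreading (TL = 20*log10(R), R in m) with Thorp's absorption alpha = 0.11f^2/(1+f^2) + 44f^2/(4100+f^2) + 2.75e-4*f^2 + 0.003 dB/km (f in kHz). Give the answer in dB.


Step 1 (Thorp): alpha = 0.11*806.56/(1+806.56) + 44*806.56/(4100+806.56) + 2.75e-4*806.56 + 0.003 = 7.5676 dB/km
Step 2: TL_spread = 20*log10(19000) = 85.58 dB
Step 3: TL_abs = alpha*R = 7.5676 * 19.0 = 143.78 dB
Step 4: TL_total = 85.58 + 143.78 = 229.36

229.36 dB


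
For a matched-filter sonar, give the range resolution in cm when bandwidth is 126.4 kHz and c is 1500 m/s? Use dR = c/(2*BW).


dR = c/(2*BW) = 1500 / (2 * 126.4e3) = 0.0059 m = 0.59 cm

0.59 cm


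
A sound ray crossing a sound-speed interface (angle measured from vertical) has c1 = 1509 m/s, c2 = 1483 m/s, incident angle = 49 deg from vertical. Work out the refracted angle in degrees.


47.88 deg


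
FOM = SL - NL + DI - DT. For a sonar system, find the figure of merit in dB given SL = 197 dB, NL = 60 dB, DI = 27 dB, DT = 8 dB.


FOM = SL - NL + DI - DT = 197 - 60 + 27 - 8 = 156

156 dB


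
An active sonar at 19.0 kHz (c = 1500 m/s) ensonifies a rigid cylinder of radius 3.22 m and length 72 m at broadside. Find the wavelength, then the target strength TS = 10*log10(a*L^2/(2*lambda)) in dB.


Step 1: lambda = c/f = 1500/19000 = 0.07895 m
Step 2: TS = 10*log10(a*L^2/(2*lambda)) = 10*log10(3.22*72^2/(2*0.07895)) = 50.24

50.24 dB


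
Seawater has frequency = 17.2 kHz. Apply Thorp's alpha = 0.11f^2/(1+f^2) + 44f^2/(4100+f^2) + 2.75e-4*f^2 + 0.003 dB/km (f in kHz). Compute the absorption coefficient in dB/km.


f^2 = 295.84
alpha = 0.11*295.84/(1+295.84) + 44*295.84/(4100+295.84) + 2.75e-4*295.84 + 0.003 = 3.155

3.155 dB/km


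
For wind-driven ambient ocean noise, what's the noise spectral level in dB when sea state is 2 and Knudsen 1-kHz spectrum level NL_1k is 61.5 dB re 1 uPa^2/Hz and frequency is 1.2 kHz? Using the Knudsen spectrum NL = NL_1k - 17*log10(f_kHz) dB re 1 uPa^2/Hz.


NL = NL_1k - 17*log10(f_kHz) = 61.5 - 17*log10(1.2) = 61.5 - (1.35) = 60.15

60.15 dB


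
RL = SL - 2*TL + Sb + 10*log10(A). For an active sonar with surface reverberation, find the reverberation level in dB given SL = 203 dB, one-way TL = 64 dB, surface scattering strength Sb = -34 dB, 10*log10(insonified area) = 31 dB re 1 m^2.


RL = SL - 2*TL + Sb + 10*log10(A) = 203 - 2*64 + (-34) + 31 = 72

72 dB


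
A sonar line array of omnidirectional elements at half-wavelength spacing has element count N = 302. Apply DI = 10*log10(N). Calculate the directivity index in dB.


24.8 dB


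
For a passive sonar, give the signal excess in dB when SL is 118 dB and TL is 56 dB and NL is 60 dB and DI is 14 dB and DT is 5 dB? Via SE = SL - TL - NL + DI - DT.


SE = SL - TL - NL + DI - DT = 118 - 56 - 60 + 14 - 5 = 11

11 dB


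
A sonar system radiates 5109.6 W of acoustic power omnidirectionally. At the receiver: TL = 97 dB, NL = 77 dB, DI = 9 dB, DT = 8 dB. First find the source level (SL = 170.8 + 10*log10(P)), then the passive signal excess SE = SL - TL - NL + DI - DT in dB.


Step 1: SL = 170.8 + 10*log10(5109.6) = 207.88 dB
Step 2: SE = SL - TL - NL + DI - DT = 207.88 - 97 - 77 + 9 - 8 = 34.88

34.88 dB


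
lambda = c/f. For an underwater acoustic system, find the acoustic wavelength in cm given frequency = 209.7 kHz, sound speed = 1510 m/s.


lambda = c/f = 1510 / 209700 = 0.0072 m = 0.72 cm

0.72 cm


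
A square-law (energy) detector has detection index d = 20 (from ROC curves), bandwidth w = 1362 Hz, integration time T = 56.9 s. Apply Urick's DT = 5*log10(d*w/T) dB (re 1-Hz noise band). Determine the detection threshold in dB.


13.4 dB


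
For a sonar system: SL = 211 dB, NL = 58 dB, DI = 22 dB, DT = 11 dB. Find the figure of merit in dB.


FOM = SL - NL + DI - DT = 211 - 58 + 22 - 11 = 164

164 dB


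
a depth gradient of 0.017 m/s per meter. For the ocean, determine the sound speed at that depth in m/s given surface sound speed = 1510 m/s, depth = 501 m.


c = 1510 + 0.017 * 501 = 1518.517

1518.517 m/s


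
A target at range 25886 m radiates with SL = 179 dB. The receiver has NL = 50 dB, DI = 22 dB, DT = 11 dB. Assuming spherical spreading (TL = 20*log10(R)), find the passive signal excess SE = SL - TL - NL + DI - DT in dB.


Step 1: TL = 20*log10(25886) = 88.26 dB
Step 2: SE = 179 - 88.26 - 50 + 22 - 11 = 51.74

51.74 dB


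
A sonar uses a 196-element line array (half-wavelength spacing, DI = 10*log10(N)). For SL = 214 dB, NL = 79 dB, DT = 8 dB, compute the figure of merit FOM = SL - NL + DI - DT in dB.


149.92 dB


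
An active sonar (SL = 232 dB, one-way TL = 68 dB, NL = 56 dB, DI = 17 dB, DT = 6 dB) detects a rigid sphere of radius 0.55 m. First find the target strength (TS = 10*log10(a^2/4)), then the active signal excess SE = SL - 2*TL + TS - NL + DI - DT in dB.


Step 1: TS = 10*log10(0.55^2/4) = -11.21 dB
Step 2: SE = SL - 2*TL + TS - NL + DI - DT = 232 - 2*68 + (-11.21) - 56 + 17 - 6 = 39.79

39.79 dB


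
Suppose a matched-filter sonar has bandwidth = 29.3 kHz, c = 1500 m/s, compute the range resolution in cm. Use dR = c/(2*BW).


dR = c/(2*BW) = 1500 / (2 * 29.3e3) = 0.0256 m = 2.56 cm

2.56 cm


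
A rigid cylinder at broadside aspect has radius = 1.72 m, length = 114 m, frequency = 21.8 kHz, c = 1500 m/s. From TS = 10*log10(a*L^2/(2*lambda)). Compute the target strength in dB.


lambda = 1500/21800 = 0.06881 m
TS = 10*log10(1.72*114^2/(2*0.06881)) = 52.11

52.11 dB


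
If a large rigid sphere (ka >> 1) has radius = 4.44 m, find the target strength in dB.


6.93 dB


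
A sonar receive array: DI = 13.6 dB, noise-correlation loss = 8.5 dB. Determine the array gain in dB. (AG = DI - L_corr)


5.1 dB


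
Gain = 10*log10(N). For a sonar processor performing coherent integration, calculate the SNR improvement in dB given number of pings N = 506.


27.04 dB


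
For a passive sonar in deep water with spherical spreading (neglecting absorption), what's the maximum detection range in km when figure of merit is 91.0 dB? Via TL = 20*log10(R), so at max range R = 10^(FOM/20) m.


At max range FOM = TL, so 20*log10(R) = 91.0
R = 10^(91.0/20) = 35481.34 m = 35.48 km

35.48 km


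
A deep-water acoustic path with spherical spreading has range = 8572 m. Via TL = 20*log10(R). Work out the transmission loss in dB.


78.66 dB


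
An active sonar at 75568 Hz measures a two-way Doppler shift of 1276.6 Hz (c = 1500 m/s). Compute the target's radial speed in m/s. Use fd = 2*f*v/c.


From fd = 2*f*v/c, v = c*fd/(2*f) = 1500 * 1276.6 / (2*75568) = 12.67

12.67 m/s


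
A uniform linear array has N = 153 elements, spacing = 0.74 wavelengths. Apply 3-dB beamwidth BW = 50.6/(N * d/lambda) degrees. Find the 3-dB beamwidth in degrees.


0.45 deg


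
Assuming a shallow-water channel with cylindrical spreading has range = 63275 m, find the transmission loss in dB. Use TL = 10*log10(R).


TL = 10*log10(63275) = 48.01

48.01 dB


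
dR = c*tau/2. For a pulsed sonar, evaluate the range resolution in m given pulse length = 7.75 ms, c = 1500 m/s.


dR = c*tau/2 = 1500 * 7.75e-3 / 2 = 5.8125

5.8125 m


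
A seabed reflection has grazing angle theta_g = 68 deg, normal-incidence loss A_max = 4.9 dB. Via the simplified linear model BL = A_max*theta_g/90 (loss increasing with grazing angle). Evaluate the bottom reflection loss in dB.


3.7 dB


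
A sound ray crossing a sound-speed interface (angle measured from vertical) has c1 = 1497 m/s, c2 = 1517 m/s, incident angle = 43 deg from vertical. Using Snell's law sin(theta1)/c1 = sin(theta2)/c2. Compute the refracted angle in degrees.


sin(theta2) = (c2/c1)*sin(theta1) = (1517/1497)*sin(43 deg) = 0.69111
theta2 = arcsin(0.69111) = 43.72

43.72 deg


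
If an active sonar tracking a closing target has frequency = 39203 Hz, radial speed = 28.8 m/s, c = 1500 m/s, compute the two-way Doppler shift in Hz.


1505.4 Hz


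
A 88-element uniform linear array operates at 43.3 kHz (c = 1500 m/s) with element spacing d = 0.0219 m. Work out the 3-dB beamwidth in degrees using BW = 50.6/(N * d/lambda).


Step 1: lambda = 1500/43300 = 0.03464 m
Step 2: d/lambda = 0.0219/0.03464 = 0.6322
Step 3: BW = 50.6/(N * d/lambda) = 50.6/(88 * 0.6322) = 0.91

0.91 deg


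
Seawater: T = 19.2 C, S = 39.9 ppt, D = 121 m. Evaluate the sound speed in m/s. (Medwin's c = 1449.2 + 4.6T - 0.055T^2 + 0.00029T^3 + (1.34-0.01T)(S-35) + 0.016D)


1526.86 m/s


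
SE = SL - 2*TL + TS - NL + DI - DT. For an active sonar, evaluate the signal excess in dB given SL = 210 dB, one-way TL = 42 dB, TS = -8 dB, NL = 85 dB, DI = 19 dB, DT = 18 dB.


SE = SL - 2*TL + TS - NL + DI - DT = 210 - 2*42 + (-8) - 85 + 19 - 18 = 34

34 dB


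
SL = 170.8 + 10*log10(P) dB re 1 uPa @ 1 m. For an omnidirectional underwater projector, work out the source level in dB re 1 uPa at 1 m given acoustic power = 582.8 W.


198.46 dB


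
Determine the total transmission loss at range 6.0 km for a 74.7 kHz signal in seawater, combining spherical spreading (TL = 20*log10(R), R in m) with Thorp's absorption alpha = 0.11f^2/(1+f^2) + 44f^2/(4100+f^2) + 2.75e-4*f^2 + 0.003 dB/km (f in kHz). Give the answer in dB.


237.63 dB


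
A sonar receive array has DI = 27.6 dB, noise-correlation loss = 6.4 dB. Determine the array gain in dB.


AG = DI - L_corr = 27.6 - 6.4 = 21.2

21.2 dB


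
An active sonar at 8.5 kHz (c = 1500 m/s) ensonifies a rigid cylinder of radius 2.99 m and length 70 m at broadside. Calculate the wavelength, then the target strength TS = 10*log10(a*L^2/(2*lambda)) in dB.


Step 1: lambda = c/f = 1500/8500 = 0.17647 m
Step 2: TS = 10*log10(a*L^2/(2*lambda)) = 10*log10(2.99*70^2/(2*0.17647)) = 46.18

46.18 dB


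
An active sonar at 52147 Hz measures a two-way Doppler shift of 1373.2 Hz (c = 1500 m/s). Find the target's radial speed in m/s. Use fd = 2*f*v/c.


From fd = 2*f*v/c, v = c*fd/(2*f) = 1500 * 1373.2 / (2*52147) = 19.75

19.75 m/s


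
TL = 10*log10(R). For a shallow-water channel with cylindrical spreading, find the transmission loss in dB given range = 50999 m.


TL = 10*log10(50999) = 47.08

47.08 dB


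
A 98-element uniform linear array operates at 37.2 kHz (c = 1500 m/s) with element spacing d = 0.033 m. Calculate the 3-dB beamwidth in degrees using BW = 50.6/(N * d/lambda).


0.63 deg


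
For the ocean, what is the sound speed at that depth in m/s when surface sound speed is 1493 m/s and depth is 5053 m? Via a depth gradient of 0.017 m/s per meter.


c = 1493 + 0.017 * 5053 = 1578.901

1578.901 m/s


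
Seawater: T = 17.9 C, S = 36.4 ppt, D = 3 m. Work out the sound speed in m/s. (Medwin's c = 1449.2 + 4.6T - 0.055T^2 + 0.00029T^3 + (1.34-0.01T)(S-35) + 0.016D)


c = 1449.2 + 4.6*17.9 - 0.055*17.9^2 + 0.00029*17.9^3 + (1.34 - 0.01*17.9)*(36.4 - 35) + 0.016*3 = 1517.25

1517.25 m/s


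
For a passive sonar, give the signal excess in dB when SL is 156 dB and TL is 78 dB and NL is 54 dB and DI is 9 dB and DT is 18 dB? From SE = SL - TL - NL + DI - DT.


SE = SL - TL - NL + DI - DT = 156 - 78 - 54 + 9 - 18 = 15

15 dB


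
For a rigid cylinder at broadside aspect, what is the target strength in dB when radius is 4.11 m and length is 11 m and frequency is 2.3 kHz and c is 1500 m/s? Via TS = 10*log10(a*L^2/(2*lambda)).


lambda = 1500/2300 = 0.65217 m
TS = 10*log10(4.11*11^2/(2*0.65217)) = 25.81

25.81 dB


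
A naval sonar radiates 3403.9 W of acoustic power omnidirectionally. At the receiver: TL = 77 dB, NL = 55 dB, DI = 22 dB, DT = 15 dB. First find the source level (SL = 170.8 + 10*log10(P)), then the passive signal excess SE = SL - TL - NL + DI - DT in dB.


Step 1: SL = 170.8 + 10*log10(3403.9) = 206.12 dB
Step 2: SE = SL - TL - NL + DI - DT = 206.12 - 77 - 55 + 22 - 15 = 81.12

81.12 dB


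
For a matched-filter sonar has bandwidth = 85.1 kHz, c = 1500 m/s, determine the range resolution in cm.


dR = c/(2*BW) = 1500 / (2 * 85.1e3) = 0.0088 m = 0.88 cm

0.88 cm


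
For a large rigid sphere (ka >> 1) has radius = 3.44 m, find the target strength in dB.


TS = 10*log10(3.44^2 / 4) = 10*log10(2.9584) = 4.71

4.71 dB


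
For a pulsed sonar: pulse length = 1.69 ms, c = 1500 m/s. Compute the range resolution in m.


dR = c*tau/2 = 1500 * 1.69e-3 / 2 = 1.2675

1.2675 m


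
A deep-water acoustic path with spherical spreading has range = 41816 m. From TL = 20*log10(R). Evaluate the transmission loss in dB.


TL = 20*log10(41816) = 92.43

92.43 dB


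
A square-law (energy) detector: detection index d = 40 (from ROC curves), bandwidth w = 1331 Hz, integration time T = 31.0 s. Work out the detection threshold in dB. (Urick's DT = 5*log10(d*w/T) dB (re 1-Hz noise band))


16.17 dB


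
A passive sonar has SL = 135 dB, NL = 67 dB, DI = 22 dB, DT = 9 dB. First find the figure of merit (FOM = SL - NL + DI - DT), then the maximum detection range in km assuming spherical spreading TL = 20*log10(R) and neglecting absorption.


Step 1: FOM = SL - NL + DI - DT = 135 - 67 + 22 - 9 = 81 dB
Step 2: at max range FOM = TL = 20*log10(R), so R = 10^(81/20) = 11220.18 m = 11.22 km

11.22 km


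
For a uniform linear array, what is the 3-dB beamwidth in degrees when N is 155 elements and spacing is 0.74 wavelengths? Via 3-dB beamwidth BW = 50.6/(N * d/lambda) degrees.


BW = 50.6 / (155 * 0.74) = 50.6 / 114.7 = 0.44

0.44 deg


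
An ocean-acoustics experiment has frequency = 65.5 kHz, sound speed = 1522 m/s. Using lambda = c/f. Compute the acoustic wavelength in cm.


2.32 cm


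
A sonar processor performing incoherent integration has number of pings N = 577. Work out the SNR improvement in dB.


13.81 dB


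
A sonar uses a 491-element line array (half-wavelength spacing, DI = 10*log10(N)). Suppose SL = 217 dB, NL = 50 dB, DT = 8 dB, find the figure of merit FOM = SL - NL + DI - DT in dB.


185.91 dB


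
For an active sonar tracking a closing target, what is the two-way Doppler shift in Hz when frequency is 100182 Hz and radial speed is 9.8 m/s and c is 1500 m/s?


1309.04 Hz


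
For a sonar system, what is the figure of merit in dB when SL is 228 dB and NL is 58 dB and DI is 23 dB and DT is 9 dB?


FOM = SL - NL + DI - DT = 228 - 58 + 23 - 9 = 184

184 dB


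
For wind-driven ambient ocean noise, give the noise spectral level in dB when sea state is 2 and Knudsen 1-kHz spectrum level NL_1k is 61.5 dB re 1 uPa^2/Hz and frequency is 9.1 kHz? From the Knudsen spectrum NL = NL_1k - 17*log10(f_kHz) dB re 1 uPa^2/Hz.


45.2 dB


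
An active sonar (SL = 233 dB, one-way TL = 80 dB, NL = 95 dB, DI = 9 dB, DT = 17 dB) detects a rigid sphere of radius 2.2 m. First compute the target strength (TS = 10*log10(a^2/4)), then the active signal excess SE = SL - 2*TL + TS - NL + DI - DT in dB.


Step 1: TS = 10*log10(2.2^2/4) = 0.83 dB
Step 2: SE = SL - 2*TL + TS - NL + DI - DT = 233 - 2*80 + (0.83) - 95 + 9 - 17 = -29.17

-29.17 dB


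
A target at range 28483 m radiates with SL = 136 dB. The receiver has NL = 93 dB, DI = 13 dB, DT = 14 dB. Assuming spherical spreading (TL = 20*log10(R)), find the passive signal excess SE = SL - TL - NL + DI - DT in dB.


Step 1: TL = 20*log10(28483) = 89.09 dB
Step 2: SE = 136 - 89.09 - 93 + 13 - 14 = -47.09

-47.09 dB


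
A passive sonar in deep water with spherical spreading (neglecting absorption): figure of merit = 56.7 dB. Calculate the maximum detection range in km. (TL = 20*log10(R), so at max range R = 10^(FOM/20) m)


At max range FOM = TL, so 20*log10(R) = 56.7
R = 10^(56.7/20) = 683.91 m = 0.68 km

0.68 km


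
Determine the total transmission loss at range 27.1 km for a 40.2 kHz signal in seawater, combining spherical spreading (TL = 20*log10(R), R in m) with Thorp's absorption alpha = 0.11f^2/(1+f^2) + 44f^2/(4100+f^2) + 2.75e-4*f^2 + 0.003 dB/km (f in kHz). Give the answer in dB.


Step 1 (Thorp): alpha = 0.11*1616.04/(1+1616.04) + 44*1616.04/(4100+1616.04) + 2.75e-4*1616.04 + 0.003 = 12.997 dB/km
Step 2: TL_spread = 20*log10(27100) = 88.66 dB
Step 3: TL_abs = alpha*R = 12.997 * 27.1 = 352.22 dB
Step 4: TL_total = 88.66 + 352.22 = 440.88

440.88 dB


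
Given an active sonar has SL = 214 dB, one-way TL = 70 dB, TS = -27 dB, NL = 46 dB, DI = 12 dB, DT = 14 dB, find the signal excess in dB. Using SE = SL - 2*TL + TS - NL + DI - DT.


SE = SL - 2*TL + TS - NL + DI - DT = 214 - 2*70 + (-27) - 46 + 12 - 14 = -1

-1 dB


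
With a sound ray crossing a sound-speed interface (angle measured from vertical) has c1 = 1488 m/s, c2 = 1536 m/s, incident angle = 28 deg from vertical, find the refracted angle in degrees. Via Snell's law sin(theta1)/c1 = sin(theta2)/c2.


sin(theta2) = (c2/c1)*sin(theta1) = (1536/1488)*sin(28 deg) = 0.48462
theta2 = arcsin(0.48462) = 28.99

28.99 deg


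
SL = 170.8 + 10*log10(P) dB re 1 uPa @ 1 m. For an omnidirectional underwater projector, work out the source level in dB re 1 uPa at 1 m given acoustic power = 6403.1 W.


SL = 170.8 + 10*log10(6403.1) = 170.8 + 38.06 = 208.86

208.86 dB


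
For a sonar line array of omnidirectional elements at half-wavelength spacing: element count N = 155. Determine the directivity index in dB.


DI = 10*log10(155) = 21.9

21.9 dB


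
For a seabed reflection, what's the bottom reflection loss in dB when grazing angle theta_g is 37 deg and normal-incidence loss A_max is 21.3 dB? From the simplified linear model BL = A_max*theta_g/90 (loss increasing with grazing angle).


BL = A_max * theta_g / 90 = 21.3 * 37 / 90 = 8.76

8.76 dB


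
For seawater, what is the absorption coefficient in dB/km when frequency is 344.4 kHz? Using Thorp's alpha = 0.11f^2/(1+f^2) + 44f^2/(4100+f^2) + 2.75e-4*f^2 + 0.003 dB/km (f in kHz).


f^2 = 118611.36
alpha = 0.11*118611.36/(1+118611.36) + 44*118611.36/(4100+118611.36) + 2.75e-4*118611.36 + 0.003 = 75.261

75.261 dB/km


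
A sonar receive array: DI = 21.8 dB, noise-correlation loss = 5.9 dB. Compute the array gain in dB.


AG = DI - L_corr = 21.8 - 5.9 = 15.9

15.9 dB


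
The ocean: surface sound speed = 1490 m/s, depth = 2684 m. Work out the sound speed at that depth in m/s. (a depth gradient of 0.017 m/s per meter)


c = 1490 + 0.017 * 2684 = 1535.628

1535.628 m/s


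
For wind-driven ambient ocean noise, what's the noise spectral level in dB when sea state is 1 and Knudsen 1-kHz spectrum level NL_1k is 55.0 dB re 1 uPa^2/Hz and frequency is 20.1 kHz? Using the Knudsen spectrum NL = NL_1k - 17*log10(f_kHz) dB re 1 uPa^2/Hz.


NL = NL_1k - 17*log10(f_kHz) = 55.0 - 17*log10(20.1) = 55.0 - (22.15) = 32.85

32.85 dB


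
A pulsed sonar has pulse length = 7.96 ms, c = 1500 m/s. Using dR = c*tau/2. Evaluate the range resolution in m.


5.97 m


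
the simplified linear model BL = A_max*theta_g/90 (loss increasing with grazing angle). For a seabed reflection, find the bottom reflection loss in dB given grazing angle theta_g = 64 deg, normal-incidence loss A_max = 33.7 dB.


23.96 dB


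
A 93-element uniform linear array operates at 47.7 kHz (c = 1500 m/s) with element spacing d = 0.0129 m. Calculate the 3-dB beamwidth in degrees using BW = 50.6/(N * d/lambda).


Step 1: lambda = 1500/47700 = 0.03145 m
Step 2: d/lambda = 0.0129/0.03145 = 0.4102
Step 3: BW = 50.6/(N * d/lambda) = 50.6/(93 * 0.4102) = 1.33

1.33 deg


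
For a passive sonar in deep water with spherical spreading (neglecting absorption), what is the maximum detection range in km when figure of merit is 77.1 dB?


At max range FOM = TL, so 20*log10(R) = 77.1
R = 10^(77.1/20) = 7161.43 m = 7.16 km

7.16 km


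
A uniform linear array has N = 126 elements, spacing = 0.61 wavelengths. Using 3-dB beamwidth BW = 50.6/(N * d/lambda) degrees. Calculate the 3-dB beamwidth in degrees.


BW = 50.6 / (126 * 0.61) = 50.6 / 76.86 = 0.66

0.66 deg


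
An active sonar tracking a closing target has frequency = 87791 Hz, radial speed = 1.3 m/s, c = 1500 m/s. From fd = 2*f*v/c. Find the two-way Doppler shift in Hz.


fd = 2*f*v/c = 2 * 87791 * 1.3 / 1500 = 152.17

152.17 Hz


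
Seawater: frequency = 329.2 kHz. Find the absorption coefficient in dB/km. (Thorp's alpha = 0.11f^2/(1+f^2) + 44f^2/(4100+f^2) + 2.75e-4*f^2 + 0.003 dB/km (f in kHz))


f^2 = 108372.64
alpha = 0.11*108372.64/(1+108372.64) + 44*108372.64/(4100+108372.64) + 2.75e-4*108372.64 + 0.003 = 72.312

72.312 dB/km


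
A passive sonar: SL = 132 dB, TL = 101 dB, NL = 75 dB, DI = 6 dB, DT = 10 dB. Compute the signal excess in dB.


SE = SL - TL - NL + DI - DT = 132 - 101 - 75 + 6 - 10 = -48

-48 dB


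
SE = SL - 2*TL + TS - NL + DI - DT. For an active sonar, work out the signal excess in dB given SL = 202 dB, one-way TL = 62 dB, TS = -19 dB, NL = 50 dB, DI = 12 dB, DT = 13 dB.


SE = SL - 2*TL + TS - NL + DI - DT = 202 - 2*62 + (-19) - 50 + 12 - 13 = 8

8 dB


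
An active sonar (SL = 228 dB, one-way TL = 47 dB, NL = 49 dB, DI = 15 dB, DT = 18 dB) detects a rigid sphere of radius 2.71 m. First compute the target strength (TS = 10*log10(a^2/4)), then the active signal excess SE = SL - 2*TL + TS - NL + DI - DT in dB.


Step 1: TS = 10*log10(2.71^2/4) = 2.64 dB
Step 2: SE = SL - 2*TL + TS - NL + DI - DT = 228 - 2*47 + (2.64) - 49 + 15 - 18 = 84.64

84.64 dB


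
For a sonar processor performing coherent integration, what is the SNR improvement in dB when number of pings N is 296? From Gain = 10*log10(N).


Gain = 10*log10(296) = 24.71

24.71 dB


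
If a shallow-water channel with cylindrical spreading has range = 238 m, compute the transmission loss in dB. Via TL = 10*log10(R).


TL = 10*log10(238) = 23.77

23.77 dB


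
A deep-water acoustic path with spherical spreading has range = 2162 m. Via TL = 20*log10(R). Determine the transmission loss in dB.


TL = 20*log10(2162) = 66.7

66.7 dB


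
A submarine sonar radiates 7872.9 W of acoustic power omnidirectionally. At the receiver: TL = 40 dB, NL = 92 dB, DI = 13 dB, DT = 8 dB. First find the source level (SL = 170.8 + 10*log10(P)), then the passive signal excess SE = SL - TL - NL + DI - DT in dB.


Step 1: SL = 170.8 + 10*log10(7872.9) = 209.76 dB
Step 2: SE = SL - TL - NL + DI - DT = 209.76 - 40 - 92 + 13 - 8 = 82.76

82.76 dB


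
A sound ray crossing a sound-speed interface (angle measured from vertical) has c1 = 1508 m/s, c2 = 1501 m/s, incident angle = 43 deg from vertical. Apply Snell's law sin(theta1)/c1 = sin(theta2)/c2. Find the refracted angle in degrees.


sin(theta2) = (c2/c1)*sin(theta1) = (1501/1508)*sin(43 deg) = 0.67883
theta2 = arcsin(0.67883) = 42.75

42.75 deg


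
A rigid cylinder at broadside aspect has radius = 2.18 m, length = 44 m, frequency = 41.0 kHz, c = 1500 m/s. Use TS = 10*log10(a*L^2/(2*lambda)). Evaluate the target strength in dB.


lambda = 1500/41000 = 0.03659 m
TS = 10*log10(2.18*44^2/(2*0.03659)) = 47.61

47.61 dB


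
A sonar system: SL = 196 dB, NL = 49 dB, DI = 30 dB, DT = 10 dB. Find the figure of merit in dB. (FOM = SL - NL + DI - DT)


FOM = SL - NL + DI - DT = 196 - 49 + 30 - 10 = 167

167 dB


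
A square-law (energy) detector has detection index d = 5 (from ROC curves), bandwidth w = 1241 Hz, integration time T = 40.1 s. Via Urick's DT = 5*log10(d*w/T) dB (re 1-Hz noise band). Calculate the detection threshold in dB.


DT = 5*log10(d*w/T) = 5*log10(5 * 1241 / 40.1) = 5*log10(154.74) = 10.95

10.95 dB


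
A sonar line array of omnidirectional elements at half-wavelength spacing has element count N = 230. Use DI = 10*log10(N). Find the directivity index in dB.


23.62 dB


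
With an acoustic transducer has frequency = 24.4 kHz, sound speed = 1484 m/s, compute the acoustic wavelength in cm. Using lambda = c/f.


lambda = c/f = 1484 / 24400 = 0.0608 m = 6.08 cm

6.08 cm


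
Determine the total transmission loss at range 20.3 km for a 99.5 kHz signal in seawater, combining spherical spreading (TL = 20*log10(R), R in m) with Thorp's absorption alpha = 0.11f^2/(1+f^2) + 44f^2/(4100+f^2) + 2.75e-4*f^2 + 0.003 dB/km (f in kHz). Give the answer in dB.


Step 1 (Thorp): alpha = 0.11*9900.25/(1+9900.25) + 44*9900.25/(4100+9900.25) + 2.75e-4*9900.25 + 0.003 = 33.9501 dB/km
Step 2: TL_spread = 20*log10(20300) = 86.15 dB
Step 3: TL_abs = alpha*R = 33.9501 * 20.3 = 689.19 dB
Step 4: TL_total = 86.15 + 689.19 = 775.34

775.34 dB


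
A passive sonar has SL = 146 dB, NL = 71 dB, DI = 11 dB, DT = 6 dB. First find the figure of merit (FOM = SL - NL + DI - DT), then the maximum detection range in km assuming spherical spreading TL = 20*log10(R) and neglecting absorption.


Step 1: FOM = SL - NL + DI - DT = 146 - 71 + 11 - 6 = 80 dB
Step 2: at max range FOM = TL = 20*log10(R), so R = 10^(80/20) = 10000.0 m = 10.0 km

10.0 km


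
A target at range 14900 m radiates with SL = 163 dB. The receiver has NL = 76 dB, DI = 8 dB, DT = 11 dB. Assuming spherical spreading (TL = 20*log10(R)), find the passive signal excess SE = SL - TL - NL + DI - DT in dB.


Step 1: TL = 20*log10(14900) = 83.46 dB
Step 2: SE = 163 - 83.46 - 76 + 8 - 11 = 0.54

0.54 dB


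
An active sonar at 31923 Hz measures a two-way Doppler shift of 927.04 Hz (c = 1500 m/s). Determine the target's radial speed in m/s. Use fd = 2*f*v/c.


From fd = 2*f*v/c, v = c*fd/(2*f) = 1500 * 927.04 / (2*31923) = 21.78

21.78 m/s


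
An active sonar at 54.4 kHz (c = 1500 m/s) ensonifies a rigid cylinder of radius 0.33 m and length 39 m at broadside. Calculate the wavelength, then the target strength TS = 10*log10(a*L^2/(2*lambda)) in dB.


Step 1: lambda = c/f = 1500/54400 = 0.02757 m
Step 2: TS = 10*log10(a*L^2/(2*lambda)) = 10*log10(0.33*39^2/(2*0.02757)) = 39.59

39.59 dB


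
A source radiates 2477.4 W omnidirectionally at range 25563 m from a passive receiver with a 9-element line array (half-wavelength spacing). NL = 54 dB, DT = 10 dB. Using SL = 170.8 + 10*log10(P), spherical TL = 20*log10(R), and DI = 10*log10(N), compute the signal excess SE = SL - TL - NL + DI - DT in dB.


Step 1: SL = 170.8 + 10*log10(2477.4) = 204.74 dB
Step 2: TL = 20*log10(25563) = 88.15 dB
Step 3: DI = 10*log10(9) = 9.54 dB
Step 4: SE = SL - TL - NL + DI - DT = 204.74 - 88.15 - 54 + 9.54 - 10 = 62.13

62.13 dB


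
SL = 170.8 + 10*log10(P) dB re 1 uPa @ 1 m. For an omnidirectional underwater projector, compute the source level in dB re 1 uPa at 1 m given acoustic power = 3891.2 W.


206.7 dB


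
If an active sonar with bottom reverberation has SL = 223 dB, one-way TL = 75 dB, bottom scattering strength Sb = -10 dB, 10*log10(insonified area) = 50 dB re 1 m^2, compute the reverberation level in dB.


RL = SL - 2*TL + Sb + 10*log10(A) = 223 - 2*75 + (-10) + 50 = 113

113 dB


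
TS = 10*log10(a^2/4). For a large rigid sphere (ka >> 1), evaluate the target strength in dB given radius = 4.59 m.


TS = 10*log10(4.59^2 / 4) = 10*log10(5.267025) = 7.22

7.22 dB


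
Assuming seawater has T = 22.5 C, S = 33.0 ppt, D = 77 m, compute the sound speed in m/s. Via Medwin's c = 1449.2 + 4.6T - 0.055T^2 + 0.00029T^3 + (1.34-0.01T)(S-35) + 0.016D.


c = 1449.2 + 4.6*22.5 - 0.055*22.5^2 + 0.00029*22.5^3 + (1.34 - 0.01*22.5)*(33.0 - 35) + 0.016*77 = 1527.16

1527.16 m/s


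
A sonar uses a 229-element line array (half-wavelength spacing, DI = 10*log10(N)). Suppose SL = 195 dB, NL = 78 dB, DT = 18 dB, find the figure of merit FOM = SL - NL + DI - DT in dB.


Step 1: DI = 10*log10(229) = 23.6 dB
Step 2: FOM = SL - NL + DI - DT = 195 - 78 + 23.6 - 18 = 122.6

122.6 dB


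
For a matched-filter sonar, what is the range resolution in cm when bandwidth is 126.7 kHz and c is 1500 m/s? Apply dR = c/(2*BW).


dR = c/(2*BW) = 1500 / (2 * 126.7e3) = 0.0059 m = 0.59 cm

0.59 cm


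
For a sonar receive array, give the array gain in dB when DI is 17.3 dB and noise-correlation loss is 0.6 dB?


AG = DI - L_corr = 17.3 - 0.6 = 16.7

16.7 dB


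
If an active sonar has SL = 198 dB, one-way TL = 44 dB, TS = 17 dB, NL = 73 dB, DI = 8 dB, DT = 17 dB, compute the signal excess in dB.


45 dB


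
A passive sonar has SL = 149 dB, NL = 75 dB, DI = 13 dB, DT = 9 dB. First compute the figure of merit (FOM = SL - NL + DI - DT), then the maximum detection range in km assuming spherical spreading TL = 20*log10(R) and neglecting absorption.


Step 1: FOM = SL - NL + DI - DT = 149 - 75 + 13 - 9 = 78 dB
Step 2: at max range FOM = TL = 20*log10(R), so R = 10^(78/20) = 7943.28 m = 7.94 km

7.94 km


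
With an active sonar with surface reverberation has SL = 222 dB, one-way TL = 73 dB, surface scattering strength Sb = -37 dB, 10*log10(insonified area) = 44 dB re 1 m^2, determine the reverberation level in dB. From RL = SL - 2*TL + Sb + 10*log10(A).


RL = SL - 2*TL + Sb + 10*log10(A) = 222 - 2*73 + (-37) + 44 = 83

83 dB


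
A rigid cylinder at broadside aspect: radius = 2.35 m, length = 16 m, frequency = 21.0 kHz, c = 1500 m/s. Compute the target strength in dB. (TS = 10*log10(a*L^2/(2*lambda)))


lambda = 1500/21000 = 0.07143 m
TS = 10*log10(2.35*16^2/(2*0.07143)) = 36.24

36.24 dB


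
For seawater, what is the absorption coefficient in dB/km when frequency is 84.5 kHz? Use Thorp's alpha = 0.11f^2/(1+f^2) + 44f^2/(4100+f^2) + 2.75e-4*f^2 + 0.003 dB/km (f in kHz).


f^2 = 7140.25
alpha = 0.11*7140.25/(1+7140.25) + 44*7140.25/(4100+7140.25) + 2.75e-4*7140.25 + 0.003 = 30.027

30.027 dB/km


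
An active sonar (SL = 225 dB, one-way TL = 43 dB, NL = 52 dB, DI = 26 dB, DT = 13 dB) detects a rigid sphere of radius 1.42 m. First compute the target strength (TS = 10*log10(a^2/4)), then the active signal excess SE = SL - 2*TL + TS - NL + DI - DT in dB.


Step 1: TS = 10*log10(1.42^2/4) = -2.97 dB
Step 2: SE = SL - 2*TL + TS - NL + DI - DT = 225 - 2*43 + (-2.97) - 52 + 26 - 13 = 97.03

97.03 dB


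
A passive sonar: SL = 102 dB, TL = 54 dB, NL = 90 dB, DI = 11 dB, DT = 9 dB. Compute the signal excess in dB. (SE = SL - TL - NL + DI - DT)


SE = SL - TL - NL + DI - DT = 102 - 54 - 90 + 11 - 9 = -40

-40 dB


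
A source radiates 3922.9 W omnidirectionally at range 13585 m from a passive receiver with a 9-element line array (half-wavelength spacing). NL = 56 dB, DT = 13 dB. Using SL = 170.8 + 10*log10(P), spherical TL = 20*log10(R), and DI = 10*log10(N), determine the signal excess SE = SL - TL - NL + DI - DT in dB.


Step 1: SL = 170.8 + 10*log10(3922.9) = 206.74 dB
Step 2: TL = 20*log10(13585) = 82.66 dB
Step 3: DI = 10*log10(9) = 9.54 dB
Step 4: SE = SL - TL - NL + DI - DT = 206.74 - 82.66 - 56 + 9.54 - 13 = 64.62

64.62 dB


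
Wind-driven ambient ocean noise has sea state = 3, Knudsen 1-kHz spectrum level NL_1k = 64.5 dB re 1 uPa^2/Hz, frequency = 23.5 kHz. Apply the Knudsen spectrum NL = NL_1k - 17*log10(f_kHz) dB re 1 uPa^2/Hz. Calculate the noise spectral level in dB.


NL = NL_1k - 17*log10(f_kHz) = 64.5 - 17*log10(23.5) = 64.5 - (23.31) = 41.19

41.19 dB


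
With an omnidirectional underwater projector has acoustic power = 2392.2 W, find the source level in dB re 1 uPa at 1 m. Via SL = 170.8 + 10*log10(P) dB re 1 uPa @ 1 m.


SL = 170.8 + 10*log10(2392.2) = 170.8 + 33.79 = 204.59

204.59 dB


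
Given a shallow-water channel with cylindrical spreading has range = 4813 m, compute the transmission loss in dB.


TL = 10*log10(4813) = 36.82

36.82 dB
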